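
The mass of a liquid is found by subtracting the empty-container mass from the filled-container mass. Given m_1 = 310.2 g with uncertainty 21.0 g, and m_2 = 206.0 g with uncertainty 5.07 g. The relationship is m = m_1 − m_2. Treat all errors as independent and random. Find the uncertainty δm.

Sums and differences: (δm)² = Σ (cᵢ δxᵢ)².
  (δm_1)² = 441;  (δm_2)² = 25.7
δm = √(467) = 21.6 g

21.6 g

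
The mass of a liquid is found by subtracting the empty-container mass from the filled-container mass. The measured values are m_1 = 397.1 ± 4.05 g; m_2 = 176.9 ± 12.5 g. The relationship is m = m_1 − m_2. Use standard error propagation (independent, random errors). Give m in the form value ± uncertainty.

220.2 ± 13.1 g

For a sum/difference, combine absolute errors in quadrature:
  (δm_1)² = 16.4;  (δm_2)² = 156
δm = √(173) = 13.1 g
m = 220.2 g.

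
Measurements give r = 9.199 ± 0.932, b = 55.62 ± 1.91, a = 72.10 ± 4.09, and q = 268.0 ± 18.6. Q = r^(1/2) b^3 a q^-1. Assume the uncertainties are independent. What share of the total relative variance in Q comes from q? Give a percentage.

22.7%

(δQ/Q)² = (½·δr/r)² + (3·δb/b)² + (1·δa/a)² + (-1·δq/q)²
  r term: (0.5×0.101)² = 0.00257
  b term: (3×0.0343)² = 0.0106
  a term: (1×0.0567)² = 0.00322
  q term: (-1×0.0694)² = 0.00482
Total = 0.0212. Share from q = 0.00482/0.0212 = 0.227.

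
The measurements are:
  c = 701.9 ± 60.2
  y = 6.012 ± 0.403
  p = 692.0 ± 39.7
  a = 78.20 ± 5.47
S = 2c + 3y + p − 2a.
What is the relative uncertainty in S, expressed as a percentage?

6.50%

For a sum/difference, combine absolute errors in quadrature:
  (2·δc)² = 14500;  (3·δy)² = 1.46;  (δp)² = 1580;  (2·δa)² = 120
δS = √(16200) = 127
S = 1957, so δS/S = 127/1957 = 0.0650.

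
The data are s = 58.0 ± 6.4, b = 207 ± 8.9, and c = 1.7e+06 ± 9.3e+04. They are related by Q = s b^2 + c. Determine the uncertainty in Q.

3.6e+05

Let p = s·b^2 = 2.49e+06. δp/p = √((1·δs/s)² + (2·δb/b)²) = √(0.0122 + 0.00739) = 0.140, so δp = 3.48e+05.
Q = p + c: δQ = √(δp² + δc²) = √(1.21e+11 + 8.65e+09) = 3.6e+05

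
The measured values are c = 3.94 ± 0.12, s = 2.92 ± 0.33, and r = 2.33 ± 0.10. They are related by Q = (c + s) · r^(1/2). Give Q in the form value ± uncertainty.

Let u = c + s = 6.86. δu = √(δc² + δs²) = √(0.0144 + 0.109) = 0.351, so δu/u = 0.0512.
Q is then a monomial in u, r:
δQ/Q = √((δu/u)² + (½·δr/r)²) = √(0.00262 + 0.000460) = 0.0555
Q = 10.5, so δQ = 0.0555 × 10.5 = 0.581.

10.5 ± 0.581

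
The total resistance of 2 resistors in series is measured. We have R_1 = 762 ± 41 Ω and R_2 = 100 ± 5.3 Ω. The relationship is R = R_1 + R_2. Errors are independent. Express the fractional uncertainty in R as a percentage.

4.80%

Absolute uncertainties add in quadrature for a linear combination:
  (δR_1)² = 1680;  (δR_2)² = 28.1
δR = √(1710) = 41.3 Ω
R = 862 Ω, so δR/R = 41.3/862 = 0.0480.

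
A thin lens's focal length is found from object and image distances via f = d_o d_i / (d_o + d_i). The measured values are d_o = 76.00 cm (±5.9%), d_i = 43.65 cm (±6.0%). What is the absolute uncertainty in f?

1.21 cm

∂f/∂d_o = (d_i/(d_o+d_i))² = 0.133;  ∂f/∂d_i = (d_o/(d_o+d_i))² = 0.403
δf = √((∂f/∂d_o · δd_o)² + (∂f/∂d_i · δd_i)²) = √(0.356 + 1.12) = 1.21 cm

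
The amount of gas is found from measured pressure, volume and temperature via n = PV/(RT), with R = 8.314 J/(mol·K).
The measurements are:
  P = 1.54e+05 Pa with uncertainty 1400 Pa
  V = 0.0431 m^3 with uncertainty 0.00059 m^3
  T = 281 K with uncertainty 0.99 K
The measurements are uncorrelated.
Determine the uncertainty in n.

0.0477 mol

Relative error in a monomial: (δn/n)² = Σ (nᵢ · δxᵢ/xᵢ)².
  (1·δP/P)² = (1×0.00909)² = 8.26e-05;  (1·δV/V)² = (1×0.0137)² = 0.000187;  (-1·δT/T)² = (-1×0.00352)² = 1.24e-05
δn/n = √(0.000282) = 0.0168
n = 2.84 mol, so δn = 0.0168 × 2.84 = 0.0477 mol.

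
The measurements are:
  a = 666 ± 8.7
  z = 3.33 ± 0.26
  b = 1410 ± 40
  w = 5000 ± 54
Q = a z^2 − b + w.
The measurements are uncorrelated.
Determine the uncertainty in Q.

1160

Let p = a·z^2 = 7390. δp/p = √((1·δa/a)² + (2·δz/z)²) = √(0.000171 + 0.0244) = 0.157, so δp = 1160.
Q = p − b + w: δQ = √(δp² + δb² + δw²) = √(1.34e+06 + 1600 + 2920) = 1160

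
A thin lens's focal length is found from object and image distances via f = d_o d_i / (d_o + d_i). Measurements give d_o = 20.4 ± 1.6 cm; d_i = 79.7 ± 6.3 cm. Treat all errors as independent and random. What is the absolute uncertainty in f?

1.05 cm

∂f/∂d_o = (d_i/(d_o+d_i))² = 0.634;  ∂f/∂d_i = (d_o/(d_o+d_i))² = 0.0415
δf = √((∂f/∂d_o · δd_o)² + (∂f/∂d_i · δd_i)²) = √(1.03 + 0.0685) = 1.05 cm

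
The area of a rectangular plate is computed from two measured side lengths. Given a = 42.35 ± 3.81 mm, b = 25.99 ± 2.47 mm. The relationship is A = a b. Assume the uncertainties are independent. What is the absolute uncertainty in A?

144 mm^2

Relative error in a monomial: (δA/A)² = Σ (nᵢ · δxᵢ/xᵢ)².
  (1·δa/a)² = (1×0.0900)² = 0.00809;  (1·δb/b)² = (1×0.0950)² = 0.00903
δA/A = √(0.0171) = 0.131
A = 1101 mm^2, so δA = 0.131 × 1101 = 144 mm^2.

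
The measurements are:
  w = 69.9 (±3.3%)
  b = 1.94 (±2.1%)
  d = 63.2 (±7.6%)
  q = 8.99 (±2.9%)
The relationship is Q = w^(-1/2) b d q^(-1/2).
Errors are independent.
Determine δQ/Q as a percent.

8.19%

Products/powers → add relative errors in quadrature, weighted by exponent:
  (−½·δw/w)² = (-0.5×0.0330)² = 0.000272;  (1·δb/b)² = (1×0.0210)² = 0.000441;  (1·δd/d)² = (1×0.0760)² = 0.00578;  (−½·δq/q)² = (-0.5×0.0290)² = 0.000210
δQ/Q = √(0.00670) = 0.0819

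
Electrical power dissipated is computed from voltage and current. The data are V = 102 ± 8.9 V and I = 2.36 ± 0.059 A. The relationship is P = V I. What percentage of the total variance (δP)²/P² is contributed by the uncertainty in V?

92.4%

(δP/P)² = (1·δV/V)² + (1·δI/I)²
  V term: (1×0.0873)² = 0.00761
  I term: (1×0.0250)² = 0.000625
Total = 0.00824. Share from V = 0.00761/0.00824 = 0.924.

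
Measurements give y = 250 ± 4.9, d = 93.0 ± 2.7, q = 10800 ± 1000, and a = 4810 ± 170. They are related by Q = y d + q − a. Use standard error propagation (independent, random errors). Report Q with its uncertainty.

29200 ± 1300

Let p = y·d = 23200. δp/p = √((1·δy/y)² + (1·δd/d)²) = √(0.000384 + 0.000843) = 0.0350, so δp = 814.
Q = p + q − a: δQ = √(δp² + δq² + δa²) = √(6.63e+05 + 1e+06 + 28900) = 1300
Q = 29200.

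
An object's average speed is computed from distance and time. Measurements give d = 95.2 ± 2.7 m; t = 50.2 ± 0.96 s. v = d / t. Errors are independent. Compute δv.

Products/powers → add relative errors in quadrature, weighted by exponent:
  (1·δd/d)² = (1×0.0284)² = 0.000804;  (-1·δt/t)² = (-1×0.0191)² = 0.000366
δv/v = √(0.00117) = 0.0342
v = 1.90 m/s, so δv = 0.0342 × 1.90 = 0.0649 m/s.

0.0649 m/s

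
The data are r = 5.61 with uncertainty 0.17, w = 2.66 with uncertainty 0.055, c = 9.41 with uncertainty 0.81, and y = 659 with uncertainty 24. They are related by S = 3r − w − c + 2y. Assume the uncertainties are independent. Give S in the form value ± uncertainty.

1320 ± 48.0

For a sum/difference, combine absolute errors in quadrature:
  (3·δr)² = 0.260;  (δw)² = 0.00302;  (δc)² = 0.656;  (2·δy)² = 2300
δS = √(2300) = 48.0
S = 1320.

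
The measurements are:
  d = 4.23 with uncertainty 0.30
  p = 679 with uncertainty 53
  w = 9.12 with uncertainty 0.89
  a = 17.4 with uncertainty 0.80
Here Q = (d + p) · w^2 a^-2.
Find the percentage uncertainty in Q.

22.9%

Let u = d + p = 683. δu = √(δd² + δp²) = √(0.0900 + 2810) = 53.0, so δu/u = 0.0776.
Q is then a monomial in u, w, a:
δQ/Q = √((δu/u)² + (2·δw/w)² + (-2·δa/a)²) = √(0.00602 + 0.0381 + 0.00846) = 0.229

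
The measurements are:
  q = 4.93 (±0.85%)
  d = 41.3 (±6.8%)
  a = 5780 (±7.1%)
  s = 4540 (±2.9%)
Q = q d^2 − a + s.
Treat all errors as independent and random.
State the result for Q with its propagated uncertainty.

7170 ± 1220

Let p = q·d^2 = 8410. δp/p = √((1·δq/q)² + (2·δd/d)²) = √(7.23e-05 + 0.0185) = 0.136, so δp = 1150.
Q = p − a + s: δQ = √(δp² + δa² + δs²) = √(1.31e+06 + 1.68e+05 + 17300) = 1220
Q = 7170.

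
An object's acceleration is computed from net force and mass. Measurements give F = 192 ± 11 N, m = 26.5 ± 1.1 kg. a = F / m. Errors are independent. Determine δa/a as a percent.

7.07%

Products/powers → add relative errors in quadrature, weighted by exponent:
  (1·δF/F)² = (1×0.0573)² = 0.00328;  (-1·δm/m)² = (-1×0.0415)² = 0.00172
δa/a = √(0.00501) = 0.0707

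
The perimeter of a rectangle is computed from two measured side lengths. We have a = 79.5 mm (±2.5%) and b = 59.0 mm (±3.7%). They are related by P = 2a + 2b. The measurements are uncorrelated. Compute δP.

P is a linear combination, so absolute uncertainties add in quadrature:
  (2·δa)² = 15.8;  (2·δb)² = 19.1
δP = √(34.9) = 5.90 mm

5.90 mm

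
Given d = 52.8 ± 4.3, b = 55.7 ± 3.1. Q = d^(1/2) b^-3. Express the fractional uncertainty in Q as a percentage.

For a monomial Q ∝ d^(1/2), b^-3, fractional errors add in quadrature:
  (½·δd/d)² = (0.5×0.0814)² = 0.00166;  (-3·δb/b)² = (-3×0.0557)² = 0.0279
δQ/Q = √(0.0295) = 0.172

17.2%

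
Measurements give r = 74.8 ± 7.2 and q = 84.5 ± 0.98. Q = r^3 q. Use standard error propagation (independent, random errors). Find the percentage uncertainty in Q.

Q is a product of powers, so relative uncertainties combine in quadrature:
  (3·δr/r)² = (3×0.0963)² = 0.0834;  (1·δq/q)² = (1×0.0116)² = 0.000135
δQ/Q = √(0.0835) = 0.289

28.9%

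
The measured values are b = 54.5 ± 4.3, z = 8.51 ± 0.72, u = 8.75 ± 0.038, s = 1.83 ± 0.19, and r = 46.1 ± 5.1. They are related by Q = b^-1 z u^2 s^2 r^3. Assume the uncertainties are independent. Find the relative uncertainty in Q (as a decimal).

0.408

Q is a product of powers, so relative uncertainties combine in quadrature:
  (-1·δb/b)² = (-1×0.0789)² = 0.00623;  (1·δz/z)² = (1×0.0846)² = 0.00716;  (2·δu/u)² = (2×0.00434)² = 7.54e-05;  (2·δs/s)² = (2×0.104)² = 0.0431;  (3·δr/r)² = (3×0.111)² = 0.110
δQ/Q = √(0.167) = 0.408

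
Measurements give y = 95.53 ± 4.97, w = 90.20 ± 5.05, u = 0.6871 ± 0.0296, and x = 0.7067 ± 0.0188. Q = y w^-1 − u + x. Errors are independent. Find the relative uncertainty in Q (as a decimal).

0.0818

Let p = y·w^-1 = 1.059. δp/p = √((1·δy/y)² + (-1·δw/w)²) = √(0.00271 + 0.00313) = 0.0764, so δp = 0.0809.
Q = p − u + x: δQ = √(δp² + δu² + δx²) = √(0.00655 + 0.000876 + 0.000353) = 0.0882
Q = 1.079, so δQ/Q = 0.0882/1.079 = 0.0818.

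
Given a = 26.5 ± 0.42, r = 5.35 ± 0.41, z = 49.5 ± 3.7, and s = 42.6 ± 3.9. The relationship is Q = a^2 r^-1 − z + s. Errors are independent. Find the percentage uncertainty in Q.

Let p = a^2·r^-1 = 131. δp/p = √((2·δa/a)² + (-1·δr/r)²) = √(0.00100 + 0.00587) = 0.0829, so δp = 10.9.
Q = p − z + s: δQ = √(δp² + δz² + δs²) = √(119 + 13.7 + 15.2) = 12.1
Q = 124, so δQ/Q = 12.1/124 = 0.0976.

9.76%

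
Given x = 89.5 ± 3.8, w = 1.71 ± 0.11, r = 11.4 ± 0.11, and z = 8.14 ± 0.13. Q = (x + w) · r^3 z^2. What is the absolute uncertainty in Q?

5.37e+05

Let u = x + w = 91.2. δu = √(δx² + δw²) = √(14.4 + 0.0121) = 3.80, so δu/u = 0.0417.
Q is then a monomial in u, r, z:
δQ/Q = √((δu/u)² + (3·δr/r)² + (2·δz/z)²) = √(0.00174 + 0.000838 + 0.00102) = 0.0600
Q = 8.95e+06, so δQ = 0.0600 × 8.95e+06 = 5.37e+05.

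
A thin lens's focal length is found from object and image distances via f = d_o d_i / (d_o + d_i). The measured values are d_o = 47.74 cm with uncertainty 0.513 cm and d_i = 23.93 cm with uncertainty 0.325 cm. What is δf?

∂f/∂d_o = (d_i/(d_o+d_i))² = 0.111;  ∂f/∂d_i = (d_o/(d_o+d_i))² = 0.444
δf = √((∂f/∂d_o · δd_o)² + (∂f/∂d_i · δd_i)²) = √(0.00327 + 0.0208) = 0.155 cm

0.155 cm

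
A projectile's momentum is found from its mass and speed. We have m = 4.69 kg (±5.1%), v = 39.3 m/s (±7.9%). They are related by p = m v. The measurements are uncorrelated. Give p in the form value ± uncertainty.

184 ± 17.3 kg·m/s

Relative error in a monomial: (δp/p)² = Σ (nᵢ · δxᵢ/xᵢ)².
  (1·δm/m)² = (1×0.0510)² = 0.00260;  (1·δv/v)² = (1×0.0790)² = 0.00624
δp/p = √(0.00884) = 0.0940
p = 184 kg·m/s, so δp = 0.0940 × 184 = 17.3 kg·m/s.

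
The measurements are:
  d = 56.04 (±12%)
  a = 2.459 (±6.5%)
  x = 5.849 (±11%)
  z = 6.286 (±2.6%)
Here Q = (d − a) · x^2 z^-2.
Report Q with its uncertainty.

Let u = d − a = 53.58. δu = √(δd² + δa²) = √(45.2 + 0.0255) = 6.73, so δu/u = 0.126.
Q is then a monomial in u, x, z:
δQ/Q = √((δu/u)² + (2·δx/x)² + (-2·δz/z)²) = √(0.0158 + 0.0484 + 0.00270) = 0.259
Q = 46.39, so δQ = 0.259 × 46.39 = 12.0.

46.39 ± 12.0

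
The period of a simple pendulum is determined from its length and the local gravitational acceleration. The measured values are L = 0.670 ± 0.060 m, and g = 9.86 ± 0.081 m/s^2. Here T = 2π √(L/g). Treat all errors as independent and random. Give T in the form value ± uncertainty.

1.64 ± 0.0736 s

Since T is a product/quotient, work with relative uncertainties:
  (½·δL/L)² = (0.5×0.0896)² = 0.00200;  (−½·δg/g)² = (-0.5×0.00822)² = 1.69e-05
δT/T = √(0.00202) = 0.0450
T = 1.64 s, so δT = 0.0450 × 1.64 = 0.0736 s.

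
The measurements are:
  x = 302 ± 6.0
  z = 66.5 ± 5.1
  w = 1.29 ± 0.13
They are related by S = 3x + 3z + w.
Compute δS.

23.6

Absolute uncertainties add in quadrature for a linear combination:
  (3·δx)² = 324;  (3·δz)² = 234;  (δw)² = 0.0169
δS = √(558) = 23.6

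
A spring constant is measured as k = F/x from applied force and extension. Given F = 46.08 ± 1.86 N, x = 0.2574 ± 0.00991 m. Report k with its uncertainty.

179.0 ± 9.99 N/m

k is a product of powers, so relative uncertainties combine in quadrature:
  (1·δF/F)² = (1×0.0404)² = 0.00163;  (-1·δx/x)² = (-1×0.0385)² = 0.00148
δk/k = √(0.00311) = 0.0558
k = 179.0 N/m, so δk = 0.0558 × 179.0 = 9.99 N/m.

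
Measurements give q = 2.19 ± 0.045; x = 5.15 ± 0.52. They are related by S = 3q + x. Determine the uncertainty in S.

For a sum/difference, combine absolute errors in quadrature:
  (3·δq)² = 0.0182;  (δx)² = 0.270
δS = √(0.289) = 0.537

0.537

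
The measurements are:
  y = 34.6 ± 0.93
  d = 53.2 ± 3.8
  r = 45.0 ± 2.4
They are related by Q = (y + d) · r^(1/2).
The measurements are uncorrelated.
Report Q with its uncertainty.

Let u = y + d = 87.8. δu = √(δy² + δd²) = √(0.865 + 14.4) = 3.91, so δu/u = 0.0446.
Q is then a monomial in u, r:
δQ/Q = √((δu/u)² + (½·δr/r)²) = √(0.00199 + 0.000711) = 0.0519
Q = 589, so δQ = 0.0519 × 589 = 30.6.

589 ± 30.6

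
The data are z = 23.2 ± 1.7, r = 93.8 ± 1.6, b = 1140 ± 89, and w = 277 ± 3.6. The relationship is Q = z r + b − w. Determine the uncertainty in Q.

186

Let p = z·r = 2180. δp/p = √((1·δz/z)² + (1·δr/r)²) = √(0.00537 + 0.000291) = 0.0752, so δp = 164.
Q = p + b − w: δQ = √(δp² + δb² + δw²) = √(26800 + 7920 + 13.0) = 186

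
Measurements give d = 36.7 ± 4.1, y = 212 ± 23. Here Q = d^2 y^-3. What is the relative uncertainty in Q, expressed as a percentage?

39.5%

Each factor contributes (exponent × relative error)² to (δQ/Q)²:
  (2·δd/d)² = (2×0.112)² = 0.0499;  (-3·δy/y)² = (-3×0.108)² = 0.106
δQ/Q = √(0.156) = 0.395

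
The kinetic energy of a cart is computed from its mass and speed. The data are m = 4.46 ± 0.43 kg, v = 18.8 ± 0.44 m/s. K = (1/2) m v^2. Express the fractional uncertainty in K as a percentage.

Relative error in a monomial: (δK/K)² = Σ (nᵢ · δxᵢ/xᵢ)².
  (1·δm/m)² = (1×0.0964)² = 0.00930;  (2·δv/v)² = (2×0.0234)² = 0.00219
δK/K = √(0.0115) = 0.107

10.7%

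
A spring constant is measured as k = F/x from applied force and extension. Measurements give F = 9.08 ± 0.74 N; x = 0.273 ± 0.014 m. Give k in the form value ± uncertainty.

For a monomial k ∝ F, x^-1, fractional errors add in quadrature:
  (1·δF/F)² = (1×0.0815)² = 0.00664;  (-1·δx/x)² = (-1×0.0513)² = 0.00263
δk/k = √(0.00927) = 0.0963
k = 33.3 N/m, so δk = 0.0963 × 33.3 = 3.20 N/m.

33.3 ± 3.20 N/m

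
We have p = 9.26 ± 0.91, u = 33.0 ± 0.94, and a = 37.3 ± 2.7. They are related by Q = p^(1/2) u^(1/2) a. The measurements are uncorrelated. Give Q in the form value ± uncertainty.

652 ± 57.8

Products/powers → add relative errors in quadrature, weighted by exponent:
  (½·δp/p)² = (0.5×0.0983)² = 0.00241;  (½·δu/u)² = (0.5×0.0285)² = 0.000203;  (1·δa/a)² = (1×0.0724)² = 0.00524
δQ/Q = √(0.00786) = 0.0886
Q = 652, so δQ = 0.0886 × 652 = 57.8.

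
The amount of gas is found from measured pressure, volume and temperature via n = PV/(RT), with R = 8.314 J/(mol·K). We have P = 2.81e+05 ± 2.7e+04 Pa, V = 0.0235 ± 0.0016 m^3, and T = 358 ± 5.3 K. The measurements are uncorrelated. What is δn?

For a monomial n ∝ P, V, T^-1, fractional errors add in quadrature:
  (1·δP/P)² = (1×0.0961)² = 0.00923;  (1·δV/V)² = (1×0.0681)² = 0.00464;  (-1·δT/T)² = (-1×0.0148)² = 0.000219
δn/n = √(0.0141) = 0.119
n = 2.22 mol, so δn = 0.119 × 2.22 = 0.263 mol.

0.263 mol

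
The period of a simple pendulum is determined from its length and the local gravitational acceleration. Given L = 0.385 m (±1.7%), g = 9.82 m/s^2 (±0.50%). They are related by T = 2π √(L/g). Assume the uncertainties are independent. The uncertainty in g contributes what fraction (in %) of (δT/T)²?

7.96%

(δT/T)² = (½·δL/L)² + (−½·δg/g)²
  L term: (0.5×0.0170)² = 7.23e-05
  g term: (-0.5×0.00500)² = 6.25e-06
Total = 7.85e-05. Share from g = 6.25e-06/7.85e-05 = 0.0796.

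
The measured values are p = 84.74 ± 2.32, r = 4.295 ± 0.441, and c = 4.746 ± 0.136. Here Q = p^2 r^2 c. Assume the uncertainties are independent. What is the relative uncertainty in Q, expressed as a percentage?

Products/powers → add relative errors in quadrature, weighted by exponent:
  (2·δp/p)² = (2×0.0274)² = 0.00300;  (2·δr/r)² = (2×0.103)² = 0.0422;  (1·δc/c)² = (1×0.0287)² = 0.000821
δQ/Q = √(0.0460) = 0.214

21.4%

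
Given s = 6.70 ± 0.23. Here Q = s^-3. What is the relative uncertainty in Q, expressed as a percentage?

10.3%

Products/powers → add relative errors in quadrature, weighted by exponent:
  (-3·δs/s)² = (-3×0.0343)² = 0.0106
δQ/Q = √(0.0106) = 0.103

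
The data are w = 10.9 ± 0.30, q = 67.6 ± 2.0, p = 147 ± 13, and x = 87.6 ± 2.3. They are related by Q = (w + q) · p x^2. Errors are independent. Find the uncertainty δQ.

Let u = w + q = 78.5. δu = √(δw² + δq²) = √(0.0900 + 4.00) = 2.02, so δu/u = 0.0258.
Q is then a monomial in u, p, x:
δQ/Q = √((δu/u)² + (1·δp/p)² + (2·δx/x)²) = √(0.000664 + 0.00782 + 0.00276) = 0.106
Q = 8.86e+07, so δQ = 0.106 × 8.86e+07 = 9.39e+06.

9.39e+06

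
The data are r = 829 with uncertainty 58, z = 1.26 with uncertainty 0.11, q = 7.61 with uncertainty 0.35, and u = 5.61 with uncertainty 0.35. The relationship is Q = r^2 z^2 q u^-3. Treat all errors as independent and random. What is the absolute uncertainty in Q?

13900

For a monomial Q ∝ r^2, z^2, q, u^-3, fractional errors add in quadrature:
  (2·δr/r)² = (2×0.0700)² = 0.0196;  (2·δz/z)² = (2×0.0873)² = 0.0305;  (1·δq/q)² = (1×0.0460)² = 0.00212;  (-3·δu/u)² = (-3×0.0624)² = 0.0350
δQ/Q = √(0.0872) = 0.295
Q = 47000, so δQ = 0.295 × 47000 = 13900.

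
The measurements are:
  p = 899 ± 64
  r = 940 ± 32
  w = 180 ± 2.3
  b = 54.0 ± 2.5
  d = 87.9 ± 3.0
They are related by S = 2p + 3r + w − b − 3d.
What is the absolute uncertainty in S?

Each term contributes (cᵢ δxᵢ)² to (δS)²:
  (2·δp)² = 16400;  (3·δr)² = 9220;  (δw)² = 5.29;  (δb)² = 6.25;  (3·δd)² = 81.0
δS = √(25700) = 160

160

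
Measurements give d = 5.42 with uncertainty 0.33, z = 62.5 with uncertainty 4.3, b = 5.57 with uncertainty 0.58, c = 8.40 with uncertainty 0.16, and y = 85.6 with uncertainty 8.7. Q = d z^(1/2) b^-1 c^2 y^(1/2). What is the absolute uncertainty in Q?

Products/powers → add relative errors in quadrature, weighted by exponent:
  (1·δd/d)² = (1×0.0609)² = 0.00371;  (½·δz/z)² = (0.5×0.0688)² = 0.00118;  (-1·δb/b)² = (-1×0.104)² = 0.0108;  (2·δc/c)² = (2×0.0190)² = 0.00145;  (½·δy/y)² = (0.5×0.102)² = 0.00258
δQ/Q = √(0.0198) = 0.141
Q = 5020, so δQ = 0.141 × 5020 = 706.

706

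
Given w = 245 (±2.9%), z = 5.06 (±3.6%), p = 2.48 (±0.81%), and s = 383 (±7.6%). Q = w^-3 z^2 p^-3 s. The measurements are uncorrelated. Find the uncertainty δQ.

6.04e-06

For a monomial Q ∝ w^-3, z^2, p^-3, s, fractional errors add in quadrature:
  (-3·δw/w)² = (-3×0.0290)² = 0.00757;  (2·δz/z)² = (2×0.0360)² = 0.00518;  (-3·δp/p)² = (-3×0.00810)² = 0.000590;  (1·δs/s)² = (1×0.0760)² = 0.00578
δQ/Q = √(0.0191) = 0.138
Q = 4.37e-05, so δQ = 0.138 × 4.37e-05 = 6.04e-06.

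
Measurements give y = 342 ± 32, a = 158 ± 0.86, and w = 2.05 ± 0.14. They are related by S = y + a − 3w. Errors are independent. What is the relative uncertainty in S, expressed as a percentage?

6.48%

Sums and differences: (δS)² = Σ (cᵢ δxᵢ)².
  (δy)² = 1020;  (δa)² = 0.740;  (3·δw)² = 0.176
δS = √(1020) = 32.0
S = 494, so δS/S = 32.0/494 = 0.0648.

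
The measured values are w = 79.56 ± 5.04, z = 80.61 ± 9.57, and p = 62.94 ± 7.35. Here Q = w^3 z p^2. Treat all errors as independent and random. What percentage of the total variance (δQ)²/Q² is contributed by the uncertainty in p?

52.1%

(δQ/Q)² = (3·δw/w)² + (1·δz/z)² + (2·δp/p)²
  w term: (3×0.0633)² = 0.0361
  z term: (1×0.119)² = 0.0141
  p term: (2×0.117)² = 0.0545
Total = 0.105. Share from p = 0.0545/0.105 = 0.521.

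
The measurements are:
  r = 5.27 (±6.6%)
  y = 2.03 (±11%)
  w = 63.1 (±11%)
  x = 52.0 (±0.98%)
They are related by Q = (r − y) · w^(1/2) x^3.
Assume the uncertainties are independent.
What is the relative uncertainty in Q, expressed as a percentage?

Let u = r − y = 3.24. δu = √(δr² + δy²) = √(0.121 + 0.0499) = 0.413, so δu/u = 0.128.
Q is then a monomial in u, w, x:
δQ/Q = √((δu/u)² + (½·δw/w)² + (3·δx/x)²) = √(0.0163 + 0.00302 + 0.000864) = 0.142

14.2%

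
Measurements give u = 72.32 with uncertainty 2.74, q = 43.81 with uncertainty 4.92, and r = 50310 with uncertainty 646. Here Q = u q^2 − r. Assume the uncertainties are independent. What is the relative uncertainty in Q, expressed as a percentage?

Let p = u·q^2 = 138800. δp/p = √((1·δu/u)² + (2·δq/q)²) = √(0.00144 + 0.0504) = 0.228, so δp = 31600.
Q = p − r: δQ = √(δp² + δr²) = √(1e+09 + 4.17e+05) = 31600
Q = 88490, so δQ/Q = 31600/88490 = 0.357.

35.7%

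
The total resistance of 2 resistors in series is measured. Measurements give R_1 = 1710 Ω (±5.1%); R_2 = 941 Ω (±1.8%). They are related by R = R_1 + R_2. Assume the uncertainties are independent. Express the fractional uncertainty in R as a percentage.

3.35%

Each term contributes (cᵢ δxᵢ)² to (δR)²:
  (δR_1)² = 7610;  (δR_2)² = 287
δR = √(7890) = 88.8 Ω
R = 2650 Ω, so δR/R = 88.8/2650 = 0.0335.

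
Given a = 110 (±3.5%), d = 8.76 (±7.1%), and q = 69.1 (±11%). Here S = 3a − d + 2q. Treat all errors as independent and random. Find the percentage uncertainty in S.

S is a linear combination, so absolute uncertainties add in quadrature:
  (3·δa)² = 133;  (δd)² = 0.387;  (2·δq)² = 231
δS = √(365) = 19.1
S = 459, so δS/S = 19.1/459 = 0.0416.

4.16%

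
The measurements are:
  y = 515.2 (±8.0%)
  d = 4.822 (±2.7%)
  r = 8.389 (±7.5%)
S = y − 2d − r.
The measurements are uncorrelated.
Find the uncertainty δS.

41.2

S is a linear combination, so absolute uncertainties add in quadrature:
  (δy)² = 1700;  (2·δd)² = 0.0678;  (δr)² = 0.396
δS = √(1700) = 41.2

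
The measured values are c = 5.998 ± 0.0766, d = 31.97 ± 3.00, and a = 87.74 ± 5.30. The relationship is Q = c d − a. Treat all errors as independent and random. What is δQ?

Let p = c·d = 191.8. δp/p = √((1·δc/c)² + (1·δd/d)²) = √(0.000163 + 0.00881) = 0.0947, so δp = 18.2.
Q = p − a: δQ = √(δp² + δa²) = √(330 + 28.1) = 18.9

18.9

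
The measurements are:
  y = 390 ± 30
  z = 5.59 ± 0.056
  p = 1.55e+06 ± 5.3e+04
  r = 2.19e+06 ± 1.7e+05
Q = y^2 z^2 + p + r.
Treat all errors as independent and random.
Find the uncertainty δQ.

7.59e+05

Let w = y^2·z^2 = 4.75e+06. δw/w = √((2·δy/y)² + (2·δz/z)²) = √(0.0237 + 0.000401) = 0.155, so δw = 7.37e+05.
Q = w + p + r: δQ = √(δw² + δp² + δr²) = √(5.44e+11 + 2.81e+09 + 2.89e+10) = 7.59e+05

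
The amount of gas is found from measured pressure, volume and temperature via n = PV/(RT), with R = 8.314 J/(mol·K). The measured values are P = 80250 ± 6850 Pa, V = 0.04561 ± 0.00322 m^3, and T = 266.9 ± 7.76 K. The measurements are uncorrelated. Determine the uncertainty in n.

n is a product of powers, so relative uncertainties combine in quadrature:
  (1·δP/P)² = (1×0.0854)² = 0.00729;  (1·δV/V)² = (1×0.0706)² = 0.00498;  (-1·δT/T)² = (-1×0.0291)² = 0.000845
δn/n = √(0.0131) = 0.115
n = 1.649 mol, so δn = 0.115 × 1.649 = 0.189 mol.

0.189 mol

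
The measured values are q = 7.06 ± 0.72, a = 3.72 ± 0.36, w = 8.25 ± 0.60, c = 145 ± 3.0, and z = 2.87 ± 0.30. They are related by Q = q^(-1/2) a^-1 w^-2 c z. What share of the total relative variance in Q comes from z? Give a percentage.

24.6%

(δQ/Q)² = (−½·δq/q)² + (-1·δa/a)² + (-2·δw/w)² + (1·δc/c)² + (1·δz/z)²
  q term: (-0.5×0.102)² = 0.00260
  a term: (-1×0.0968)² = 0.00937
  w term: (-2×0.0727)² = 0.0212
  c term: (1×0.0207)² = 0.000428
  z term: (1×0.105)² = 0.0109
Total = 0.0445. Share from z = 0.0109/0.0445 = 0.246.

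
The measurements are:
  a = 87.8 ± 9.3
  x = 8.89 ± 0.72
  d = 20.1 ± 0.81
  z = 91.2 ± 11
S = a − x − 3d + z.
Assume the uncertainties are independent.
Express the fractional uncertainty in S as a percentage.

13.3%

Sums and differences: (δS)² = Σ (cᵢ δxᵢ)².
  (δa)² = 86.5;  (δx)² = 0.518;  (3·δd)² = 5.90;  (δz)² = 121
δS = √(214) = 14.6
S = 110, so δS/S = 14.6/110 = 0.133.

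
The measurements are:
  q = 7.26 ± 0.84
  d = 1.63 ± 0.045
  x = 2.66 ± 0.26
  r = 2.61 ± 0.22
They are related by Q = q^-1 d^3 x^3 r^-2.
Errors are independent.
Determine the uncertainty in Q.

Relative error in a monomial: (δQ/Q)² = Σ (nᵢ · δxᵢ/xᵢ)².
  (-1·δq/q)² = (-1×0.116)² = 0.0134;  (3·δd/d)² = (3×0.0276)² = 0.00686;  (3·δx/x)² = (3×0.0977)² = 0.0860;  (-2·δr/r)² = (-2×0.0843)² = 0.0284
δQ/Q = √(0.135) = 0.367
Q = 1.65, so δQ = 0.367 × 1.65 = 0.605.

0.605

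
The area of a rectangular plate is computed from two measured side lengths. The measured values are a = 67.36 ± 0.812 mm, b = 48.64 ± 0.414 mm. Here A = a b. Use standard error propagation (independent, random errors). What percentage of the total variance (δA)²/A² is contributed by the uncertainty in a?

66.7%

(δA/A)² = (1·δa/a)² + (1·δb/b)²
  a term: (1×0.0121)² = 0.000145
  b term: (1×0.00851)² = 7.24e-05
Total = 0.000218. Share from a = 0.000145/0.000218 = 0.667.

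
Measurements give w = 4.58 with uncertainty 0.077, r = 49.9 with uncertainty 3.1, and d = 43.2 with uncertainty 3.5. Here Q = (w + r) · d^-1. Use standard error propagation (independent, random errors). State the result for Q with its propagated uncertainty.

1.26 ± 0.125

Let u = w + r = 54.5. δu = √(δw² + δr²) = √(0.00593 + 9.61) = 3.10, so δu/u = 0.0569.
Q is then a monomial in u, d:
δQ/Q = √((δu/u)² + (-1·δd/d)²) = √(0.00324 + 0.00656) = 0.0990
Q = 1.26, so δQ = 0.0990 × 1.26 = 0.125.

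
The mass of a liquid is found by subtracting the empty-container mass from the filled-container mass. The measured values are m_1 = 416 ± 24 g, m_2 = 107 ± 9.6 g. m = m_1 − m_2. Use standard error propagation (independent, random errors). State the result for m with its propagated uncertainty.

309 ± 25.8 g

m is a linear combination, so absolute uncertainties add in quadrature:
  (δm_1)² = 576;  (δm_2)² = 92.2
δm = √(668) = 25.8 g
m = 309 g.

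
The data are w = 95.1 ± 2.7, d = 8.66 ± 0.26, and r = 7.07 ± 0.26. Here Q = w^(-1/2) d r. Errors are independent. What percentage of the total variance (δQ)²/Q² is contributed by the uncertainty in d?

(δQ/Q)² = (−½·δw/w)² + (1·δd/d)² + (1·δr/r)²
  w term: (-0.5×0.0284)² = 0.000202
  d term: (1×0.0300)² = 0.000901
  r term: (1×0.0368)² = 0.00135
Total = 0.00246. Share from d = 0.000901/0.00246 = 0.367.

36.7%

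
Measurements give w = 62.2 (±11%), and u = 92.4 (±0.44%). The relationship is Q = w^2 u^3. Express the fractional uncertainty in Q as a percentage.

22.0%

Since Q is a product/quotient, work with relative uncertainties:
  (2·δw/w)² = (2×0.110)² = 0.0484;  (3·δu/u)² = (3×0.00440)² = 0.000174
δQ/Q = √(0.0486) = 0.220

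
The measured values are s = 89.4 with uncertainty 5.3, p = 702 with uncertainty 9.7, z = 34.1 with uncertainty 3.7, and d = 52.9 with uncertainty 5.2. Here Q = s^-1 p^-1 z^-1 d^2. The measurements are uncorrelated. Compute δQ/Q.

Products/powers → add relative errors in quadrature, weighted by exponent:
  (-1·δs/s)² = (-1×0.0593)² = 0.00351;  (-1·δp/p)² = (-1×0.0138)² = 0.000191;  (-1·δz/z)² = (-1×0.109)² = 0.0118;  (2·δd/d)² = (2×0.0983)² = 0.0387
δQ/Q = √(0.0541) = 0.233

0.233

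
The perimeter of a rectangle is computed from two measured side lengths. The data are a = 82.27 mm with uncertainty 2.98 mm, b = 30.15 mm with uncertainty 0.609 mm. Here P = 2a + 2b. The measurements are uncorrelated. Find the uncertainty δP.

6.08 mm

P is a linear combination, so absolute uncertainties add in quadrature:
  (2·δa)² = 35.5;  (2·δb)² = 1.48
δP = √(37.0) = 6.08 mm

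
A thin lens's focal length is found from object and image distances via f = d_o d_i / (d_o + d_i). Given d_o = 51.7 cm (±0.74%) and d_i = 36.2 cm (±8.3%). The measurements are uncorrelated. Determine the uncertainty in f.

∂f/∂d_o = (d_i/(d_o+d_i))² = 0.170;  ∂f/∂d_i = (d_o/(d_o+d_i))² = 0.346
δf = √((∂f/∂d_o · δd_o)² + (∂f/∂d_i · δd_i)²) = √(0.00421 + 1.08) = 1.04 cm

1.04 cm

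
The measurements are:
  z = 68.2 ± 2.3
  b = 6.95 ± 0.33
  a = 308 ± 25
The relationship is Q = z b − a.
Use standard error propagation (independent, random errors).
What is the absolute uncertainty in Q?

37.2

Let p = z·b = 474. δp/p = √((1·δz/z)² + (1·δb/b)²) = √(0.00114 + 0.00225) = 0.0582, so δp = 27.6.
Q = p − a: δQ = √(δp² + δa²) = √(762 + 625) = 37.2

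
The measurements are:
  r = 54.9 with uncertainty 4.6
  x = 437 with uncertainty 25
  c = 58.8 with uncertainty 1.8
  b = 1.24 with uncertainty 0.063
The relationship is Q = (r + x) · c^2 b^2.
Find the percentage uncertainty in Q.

Let u = r + x = 492. δu = √(δr² + δx²) = √(21.2 + 625) = 25.4, so δu/u = 0.0517.
Q is then a monomial in u, c, b:
δQ/Q = √((δu/u)² + (2·δc/c)² + (2·δb/b)²) = √(0.00267 + 0.00375 + 0.0103) = 0.129

12.9%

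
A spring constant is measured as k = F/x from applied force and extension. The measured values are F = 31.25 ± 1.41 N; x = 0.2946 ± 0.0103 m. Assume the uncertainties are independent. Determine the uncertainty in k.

6.05 N/m

Products/powers → add relative errors in quadrature, weighted by exponent:
  (1·δF/F)² = (1×0.0451)² = 0.00204;  (-1·δx/x)² = (-1×0.0350)² = 0.00122
δk/k = √(0.00326) = 0.0571
k = 106.1 N/m, so δk = 0.0571 × 106.1 = 6.05 N/m.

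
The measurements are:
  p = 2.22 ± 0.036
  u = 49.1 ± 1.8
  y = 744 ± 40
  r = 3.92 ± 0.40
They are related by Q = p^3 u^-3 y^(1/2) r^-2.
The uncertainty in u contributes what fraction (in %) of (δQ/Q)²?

21.3%

(δQ/Q)² = (3·δp/p)² + (-3·δu/u)² + (½·δy/y)² + (-2·δr/r)²
  p term: (3×0.0162)² = 0.00237
  u term: (-3×0.0367)² = 0.0121
  y term: (0.5×0.0538)² = 0.000723
  r term: (-2×0.102)² = 0.0416
Total = 0.0568. Share from u = 0.0121/0.0568 = 0.213.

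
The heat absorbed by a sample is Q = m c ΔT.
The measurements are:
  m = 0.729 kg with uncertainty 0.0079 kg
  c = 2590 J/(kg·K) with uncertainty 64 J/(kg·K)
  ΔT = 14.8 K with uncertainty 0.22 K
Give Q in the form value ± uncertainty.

27900 ± 861 J

Each factor contributes (exponent × relative error)² to (δQ/Q)²:
  (1·δm/m)² = (1×0.0108)² = 0.000117;  (1·δc/c)² = (1×0.0247)² = 0.000611;  (1·δΔT/ΔT)² = (1×0.0149)² = 0.000221
δQ/Q = √(0.000949) = 0.0308
Q = 27900 J, so δQ = 0.0308 × 27900 = 861 J.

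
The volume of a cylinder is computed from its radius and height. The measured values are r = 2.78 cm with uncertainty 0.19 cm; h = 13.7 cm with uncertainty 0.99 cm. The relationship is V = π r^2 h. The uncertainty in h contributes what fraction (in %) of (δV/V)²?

21.8%

(δV/V)² = (2·δr/r)² + (1·δh/h)²
  r term: (2×0.0683)² = 0.0187
  h term: (1×0.0723)² = 0.00522
Total = 0.0239. Share from h = 0.00522/0.0239 = 0.218.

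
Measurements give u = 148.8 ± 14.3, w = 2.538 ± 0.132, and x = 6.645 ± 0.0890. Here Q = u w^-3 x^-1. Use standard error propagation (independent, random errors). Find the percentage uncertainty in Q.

18.4%

Each factor contributes (exponent × relative error)² to (δQ/Q)²:
  (1·δu/u)² = (1×0.0961)² = 0.00924;  (-3·δw/w)² = (-3×0.0520)² = 0.0243;  (-1·δx/x)² = (-1×0.0134)² = 0.000179
δQ/Q = √(0.0338) = 0.184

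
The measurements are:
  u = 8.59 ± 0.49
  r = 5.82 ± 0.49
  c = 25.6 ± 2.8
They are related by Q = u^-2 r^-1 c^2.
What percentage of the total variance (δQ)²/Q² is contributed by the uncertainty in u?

19.2%

(δQ/Q)² = (-2·δu/u)² + (-1·δr/r)² + (2·δc/c)²
  u term: (-2×0.0570)² = 0.0130
  r term: (-1×0.0842)² = 0.00709
  c term: (2×0.109)² = 0.0479
Total = 0.0680. Share from u = 0.0130/0.0680 = 0.192.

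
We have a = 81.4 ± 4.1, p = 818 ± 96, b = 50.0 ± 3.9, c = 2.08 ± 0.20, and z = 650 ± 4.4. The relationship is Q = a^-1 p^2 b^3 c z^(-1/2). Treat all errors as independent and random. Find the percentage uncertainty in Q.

Since Q is a product/quotient, work with relative uncertainties:
  (-1·δa/a)² = (-1×0.0504)² = 0.00254;  (2·δp/p)² = (2×0.117)² = 0.0551;  (3·δb/b)² = (3×0.0780)² = 0.0548;  (1·δc/c)² = (1×0.0962)² = 0.00925;  (−½·δz/z)² = (-0.5×0.00677)² = 1.15e-05
δQ/Q = √(0.122) = 0.349

34.9%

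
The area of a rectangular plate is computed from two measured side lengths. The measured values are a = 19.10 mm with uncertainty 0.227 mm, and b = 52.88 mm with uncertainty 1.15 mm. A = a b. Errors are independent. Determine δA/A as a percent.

A is a product of powers, so relative uncertainties combine in quadrature:
  (1·δa/a)² = (1×0.0119)² = 0.000141;  (1·δb/b)² = (1×0.0217)² = 0.000473
δA/A = √(0.000614) = 0.0248

2.48%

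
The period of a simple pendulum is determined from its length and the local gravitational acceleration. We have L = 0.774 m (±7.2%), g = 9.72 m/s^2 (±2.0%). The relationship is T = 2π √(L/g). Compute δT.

Products/powers → add relative errors in quadrature, weighted by exponent:
  (½·δL/L)² = (0.5×0.0720)² = 0.00130;  (−½·δg/g)² = (-0.5×0.0200)² = 0.000100
δT/T = √(0.00140) = 0.0374
T = 1.77 s, so δT = 0.0374 × 1.77 = 0.0662 s.

0.0662 s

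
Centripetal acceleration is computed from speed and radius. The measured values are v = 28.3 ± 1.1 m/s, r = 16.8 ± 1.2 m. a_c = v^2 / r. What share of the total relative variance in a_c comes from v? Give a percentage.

54.2%

(δa_c/a_c)² = (2·δv/v)² + (-1·δr/r)²
  v term: (2×0.0389)² = 0.00604
  r term: (-1×0.0714)² = 0.00510
Total = 0.0111. Share from v = 0.00604/0.0111 = 0.542.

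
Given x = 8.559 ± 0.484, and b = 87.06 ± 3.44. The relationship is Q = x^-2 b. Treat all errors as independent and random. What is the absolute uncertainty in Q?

0.142

Each factor contributes (exponent × relative error)² to (δQ/Q)²:
  (-2·δx/x)² = (-2×0.0565)² = 0.0128;  (1·δb/b)² = (1×0.0395)² = 0.00156
δQ/Q = √(0.0144) = 0.120
Q = 1.188, so δQ = 0.120 × 1.188 = 0.142.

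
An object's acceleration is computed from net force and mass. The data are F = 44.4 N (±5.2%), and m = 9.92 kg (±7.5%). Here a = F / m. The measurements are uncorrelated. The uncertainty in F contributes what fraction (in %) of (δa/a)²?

32.5%

(δa/a)² = (1·δF/F)² + (-1·δm/m)²
  F term: (1×0.0520)² = 0.00270
  m term: (-1×0.0750)² = 0.00562
Total = 0.00833. Share from F = 0.00270/0.00833 = 0.325.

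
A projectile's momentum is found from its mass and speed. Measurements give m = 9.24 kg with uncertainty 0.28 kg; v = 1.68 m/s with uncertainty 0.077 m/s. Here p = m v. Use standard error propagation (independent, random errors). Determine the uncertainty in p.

0.853 kg·m/s

Since p is a product/quotient, work with relative uncertainties:
  (1·δm/m)² = (1×0.0303)² = 0.000918;  (1·δv/v)² = (1×0.0458)² = 0.00210
δp/p = √(0.00302) = 0.0549
p = 15.5 kg·m/s, so δp = 0.0549 × 15.5 = 0.853 kg·m/s.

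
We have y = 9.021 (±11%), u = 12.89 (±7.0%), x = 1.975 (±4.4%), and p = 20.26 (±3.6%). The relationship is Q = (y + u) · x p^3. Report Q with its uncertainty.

Let w = y + u = 21.91. δw = √(δy² + δu²) = √(0.985 + 0.814) = 1.34, so δw/w = 0.0612.
Q is then a monomial in w, x, p:
δQ/Q = √((δw/w)² + (1·δx/x)² + (3·δp/p)²) = √(0.00375 + 0.00194 + 0.0117) = 0.132
Q = 359900, so δQ = 0.132 × 359900 = 47400.

359900 ± 47400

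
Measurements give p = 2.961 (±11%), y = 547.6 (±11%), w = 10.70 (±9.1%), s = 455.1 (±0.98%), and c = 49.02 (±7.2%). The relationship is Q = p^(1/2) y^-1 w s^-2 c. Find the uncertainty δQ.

1.35e-06

Relative error in a monomial: (δQ/Q)² = Σ (nᵢ · δxᵢ/xᵢ)².
  (½·δp/p)² = (0.5×0.110)² = 0.00302;  (-1·δy/y)² = (-1×0.110)² = 0.0121;  (1·δw/w)² = (1×0.0910)² = 0.00828;  (-2·δs/s)² = (-2×0.00980)² = 0.000384;  (1·δc/c)² = (1×0.0720)² = 0.00518
δQ/Q = √(0.0290) = 0.170
Q = 7.958e-06, so δQ = 0.170 × 7.958e-06 = 1.35e-06.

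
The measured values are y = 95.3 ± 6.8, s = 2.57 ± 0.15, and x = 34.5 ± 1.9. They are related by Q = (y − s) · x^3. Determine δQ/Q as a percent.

18.1%

Let u = y − s = 92.7. δu = √(δy² + δs²) = √(46.2 + 0.0225) = 6.80, so δu/u = 0.0733.
Q is then a monomial in u, x:
δQ/Q = √((δu/u)² + (3·δx/x)²) = √(0.00538 + 0.0273) = 0.181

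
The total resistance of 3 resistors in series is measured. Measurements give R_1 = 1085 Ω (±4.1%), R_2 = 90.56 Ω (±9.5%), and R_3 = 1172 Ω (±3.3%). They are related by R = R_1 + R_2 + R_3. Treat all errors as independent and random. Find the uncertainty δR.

59.6 Ω

R is a linear combination, so absolute uncertainties add in quadrature:
  (δR_1)² = 1980;  (δR_2)² = 74.0;  (δR_3)² = 1500
δR = √(3550) = 59.6 Ω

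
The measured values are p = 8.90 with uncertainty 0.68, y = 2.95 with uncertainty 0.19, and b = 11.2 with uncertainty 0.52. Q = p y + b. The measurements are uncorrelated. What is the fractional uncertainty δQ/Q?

0.0714

Let w = p·y = 26.3. δw/w = √((1·δp/p)² + (1·δy/y)²) = √(0.00584 + 0.00415) = 0.0999, so δw = 2.62.
Q = w + b: δQ = √(δw² + δb²) = √(6.88 + 0.270) = 2.67
Q = 37.5, so δQ/Q = 2.67/37.5 = 0.0714.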